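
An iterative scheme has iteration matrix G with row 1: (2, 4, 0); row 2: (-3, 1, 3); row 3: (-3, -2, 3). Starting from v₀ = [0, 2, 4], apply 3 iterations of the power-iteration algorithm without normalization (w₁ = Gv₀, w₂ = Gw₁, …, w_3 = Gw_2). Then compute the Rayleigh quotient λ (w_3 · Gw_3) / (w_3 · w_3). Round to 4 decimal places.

3.1300

w1 = Gv₀ = (2·0 + 4·2 + 0·4; (-3)·0 + 1·2 + 3·4; (-3)·0 + (-2)·2 + 3·4) = (8, 14, 8)
w2 = Gw1 = (2·8 + 4·14 + 0·8; (-3)·8 + 1·14 + 3·8; (-3)·8 + (-2)·14 + 3·8) = (72, 14, -28)
w3 = Gw2 = (200, -286, -328)
Gw3 = (-744, -1870, -1012)
w3·Gw3 = 200·(-744) + (-286)·(-1870) + (-328)·(-1012) = 717956; w3·w3 = 200·200 + (-286)·(-286) + (-328)·(-328) = 229380
λ ≈ 717956/229380 = 3.1300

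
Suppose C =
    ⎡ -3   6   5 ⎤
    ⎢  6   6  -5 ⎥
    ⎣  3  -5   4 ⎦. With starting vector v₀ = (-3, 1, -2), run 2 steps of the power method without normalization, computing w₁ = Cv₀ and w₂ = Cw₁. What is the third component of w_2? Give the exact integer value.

w1 = Cv₀ = ((-3)·(-3) + 6·1 + 5·(-2); 6·(-3) + 6·1 + (-5)·(-2); 3·(-3) + (-5)·1 + 4·(-2)) = (5, -2, -22)
w2 = Cw1 = ((-3)·5 + 6·(-2) + 5·(-22); 6·5 + 6·(-2) + (-5)·(-22); 3·5 + (-5)·(-2) + 4·(-22)) = (-137, 128, -63)
The requested component of w2 is -63.

-63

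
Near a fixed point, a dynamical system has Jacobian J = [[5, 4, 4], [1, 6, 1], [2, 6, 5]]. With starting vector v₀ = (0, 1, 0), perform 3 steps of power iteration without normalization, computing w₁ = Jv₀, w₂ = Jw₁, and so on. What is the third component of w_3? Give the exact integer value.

w1 = Jv₀ = (4, 6, 6)
w2 = Jw1 = (68, 46, 74)
w3 = Jw2 = (820, 418, 782)
The requested component of w3 is 782.

782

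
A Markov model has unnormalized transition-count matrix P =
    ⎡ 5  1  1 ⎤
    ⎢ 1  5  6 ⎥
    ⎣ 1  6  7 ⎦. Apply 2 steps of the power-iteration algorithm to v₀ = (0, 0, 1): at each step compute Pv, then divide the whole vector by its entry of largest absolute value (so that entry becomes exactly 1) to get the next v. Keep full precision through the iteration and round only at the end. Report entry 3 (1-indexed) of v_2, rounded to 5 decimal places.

1.00000

Pv0 = (1.000000, 6.000000, 7.000000); divide by 7.000000 → v1 = (0.142857, 0.857143, 1.000000)
Pv1 = (2.571429, 10.428571, 12.285714); divide by 12.285714 → v2 = (0.209302, 0.848837, 1.000000)
Requested entry of v2: 86/86 = 1.00000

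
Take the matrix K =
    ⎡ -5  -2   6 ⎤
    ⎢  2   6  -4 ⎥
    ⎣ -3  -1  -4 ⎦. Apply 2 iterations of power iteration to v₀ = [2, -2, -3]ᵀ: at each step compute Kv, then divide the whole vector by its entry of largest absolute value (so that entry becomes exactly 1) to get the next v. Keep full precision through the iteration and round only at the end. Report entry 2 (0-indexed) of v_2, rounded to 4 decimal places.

0.2250

Kv0 = (-24.00000, 4.00000, 8.00000); divide by -24.00000 → v1 = (1.00000, -0.16667, -0.33333)
Kv1 = (-6.66667, 2.33333, -1.50000); divide by -6.66667 → v2 = (1.00000, -0.35000, 0.22500)
Requested entry of v2: 36/160 = 0.2250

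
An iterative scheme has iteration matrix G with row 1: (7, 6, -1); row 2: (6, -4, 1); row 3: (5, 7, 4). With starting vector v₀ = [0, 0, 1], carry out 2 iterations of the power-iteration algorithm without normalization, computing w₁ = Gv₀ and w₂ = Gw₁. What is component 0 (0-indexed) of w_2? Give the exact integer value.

-5

w1 = Gv₀ = (7·0 + 6·0 + (-1)·1; 6·0 + (-4)·0 + 1·1; 5·0 + 7·0 + 4·1) = (-1, 1, 4)
w2 = Gw1 = (7·(-1) + 6·1 + (-1)·4; 6·(-1) + (-4)·1 + 1·4; 5·(-1) + 7·1 + 4·4) = (-5, -6, 18)
The requested component of w2 is -5.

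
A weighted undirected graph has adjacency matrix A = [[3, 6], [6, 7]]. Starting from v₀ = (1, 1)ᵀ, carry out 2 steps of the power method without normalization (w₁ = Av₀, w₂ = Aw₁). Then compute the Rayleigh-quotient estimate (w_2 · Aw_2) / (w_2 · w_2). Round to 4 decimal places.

λ ≈ 11.3245

w1 = Av₀ = (3·1 + 6·1; 6·1 + 7·1) = (9, 13)
w2 = Aw1 = (3·9 + 6·13; 6·9 + 7·13) = (105, 145)
Aw2 = (1185, 1645)
w2·Aw2 = 105·1185 + 145·1645 = 362950; w2·w2 = 105·105 + 145·145 = 32050
λ ≈ 362950/32050 = 11.3245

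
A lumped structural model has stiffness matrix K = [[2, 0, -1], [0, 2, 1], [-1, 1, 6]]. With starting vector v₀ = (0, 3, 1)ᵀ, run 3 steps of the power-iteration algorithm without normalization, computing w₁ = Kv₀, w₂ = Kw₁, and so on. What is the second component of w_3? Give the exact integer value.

108

w1 = Kv₀ = (2·0 + 0·3 + (-1)·1; 0·0 + 2·3 + 1·1; (-1)·0 + 1·3 + 6·1) = (-1, 7, 9)
w2 = Kw1 = (2·(-1) + 0·7 + (-1)·9; 0·(-1) + 2·7 + 1·9; (-1)·(-1) + 1·7 + 6·9) = (-11, 23, 62)
w3 = Kw2 = (-84, 108, 406)
The requested component of w3 is 108.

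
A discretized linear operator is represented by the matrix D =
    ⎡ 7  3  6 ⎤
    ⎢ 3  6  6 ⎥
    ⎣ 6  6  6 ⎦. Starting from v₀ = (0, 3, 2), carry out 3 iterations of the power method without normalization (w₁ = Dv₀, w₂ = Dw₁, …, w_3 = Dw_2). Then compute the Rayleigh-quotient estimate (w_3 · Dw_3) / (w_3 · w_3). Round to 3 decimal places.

w1 = Dv₀ = (7·0 + 3·3 + 6·2; 3·0 + 6·3 + 6·2; 6·0 + 6·3 + 6·2) = (21, 30, 30)
w2 = Dw1 = (7·21 + 3·30 + 6·30; 3·21 + 6·30 + 6·30; 6·21 + 6·30 + 6·30) = (417, 423, 486)
w3 = Dw2 = (7104, 6705, 7956)
Dw3 = (117579, 109278, 130590)
w3·Dw3 = 7104·117579 + 6705·109278 + 7956·130590 = 2606964246; w3·w3 = 7104·7104 + 6705·6705 + 7956·7956 = 158721777
λ ≈ 2606964246/158721777 = 16.425

16.425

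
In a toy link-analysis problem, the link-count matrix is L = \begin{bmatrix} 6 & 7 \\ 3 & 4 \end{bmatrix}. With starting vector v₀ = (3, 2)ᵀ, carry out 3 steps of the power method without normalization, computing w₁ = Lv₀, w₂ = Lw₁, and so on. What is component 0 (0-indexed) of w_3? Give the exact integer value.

w1 = Lv₀ = (6·3 + 7·2; 3·3 + 4·2) = (32, 17)
w2 = Lw1 = (6·32 + 7·17; 3·32 + 4·17) = (311, 164)
w3 = Lw2 = (3014, 1589)
The requested component of w3 is 3014.

3014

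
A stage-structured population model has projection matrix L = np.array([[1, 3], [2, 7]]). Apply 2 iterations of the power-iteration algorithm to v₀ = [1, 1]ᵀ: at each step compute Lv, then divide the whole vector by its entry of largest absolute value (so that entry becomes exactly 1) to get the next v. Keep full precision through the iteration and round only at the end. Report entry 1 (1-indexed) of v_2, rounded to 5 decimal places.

Lv0 = (4.000000, 9.000000); divide by 9.000000 → v1 = (0.444444, 1.000000)
Lv1 = (3.444444, 7.888889); divide by 7.888889 → v2 = (0.436620, 1.000000)
Requested entry of v2: 31/71 = 0.43662

0.43662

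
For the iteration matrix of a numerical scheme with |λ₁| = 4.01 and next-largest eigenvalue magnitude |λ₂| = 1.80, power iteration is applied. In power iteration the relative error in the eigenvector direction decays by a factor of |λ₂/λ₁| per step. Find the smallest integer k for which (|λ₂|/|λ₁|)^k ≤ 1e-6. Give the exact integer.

18

|λ₂/λ₁| = 1.80/4.01 = 0.44888
Need k ≥ ln(1e-6) / ln(0.44888) = -13.8155 / -0.8010 ≈ 17.248
Smallest integer k satisfying the bound: 18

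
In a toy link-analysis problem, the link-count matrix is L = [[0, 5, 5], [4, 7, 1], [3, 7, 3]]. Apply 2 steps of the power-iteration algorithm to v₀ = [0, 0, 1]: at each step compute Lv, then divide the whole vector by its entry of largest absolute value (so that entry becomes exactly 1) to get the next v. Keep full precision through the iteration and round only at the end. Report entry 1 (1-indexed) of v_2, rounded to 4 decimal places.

0.6452

Lv0 = (5.00000, 1.00000, 3.00000); divide by 5.00000 → v1 = (1.00000, 0.20000, 0.60000)
Lv1 = (4.00000, 6.00000, 6.20000); divide by 6.20000 → v2 = (0.64516, 0.96774, 1.00000)
Requested entry of v2: 20/31 = 0.6452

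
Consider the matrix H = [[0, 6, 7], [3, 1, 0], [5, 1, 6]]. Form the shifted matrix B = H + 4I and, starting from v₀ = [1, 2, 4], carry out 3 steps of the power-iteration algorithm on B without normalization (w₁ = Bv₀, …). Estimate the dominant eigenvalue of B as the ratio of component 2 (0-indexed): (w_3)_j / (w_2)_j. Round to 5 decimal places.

B = H + 4I has rows (4, 6, 7); (3, 5, 0); (5, 1, 10)
w1 = Bv₀ = (44, 13, 47)
w2 = Bw1 = (583, 197, 703)
w3 = Bw2 = (8435, 2734, 10142)
Ratio: 10142/703 = 14.42674

μ ≈ 14.42674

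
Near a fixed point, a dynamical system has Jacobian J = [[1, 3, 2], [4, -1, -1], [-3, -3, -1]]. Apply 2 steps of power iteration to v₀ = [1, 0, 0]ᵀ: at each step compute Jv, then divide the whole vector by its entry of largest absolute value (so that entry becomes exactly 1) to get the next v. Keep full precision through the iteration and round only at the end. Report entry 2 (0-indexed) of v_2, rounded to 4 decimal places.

1.0000

Jv0 = (1.00000, 4.00000, -3.00000); divide by 4.00000 → v1 = (0.25000, 1.00000, -0.75000)
Jv1 = (1.75000, 0.75000, -3.00000); divide by -3.00000 → v2 = (-0.58333, -0.25000, 1.00000)
Requested entry of v2: -12/-12 = 1.0000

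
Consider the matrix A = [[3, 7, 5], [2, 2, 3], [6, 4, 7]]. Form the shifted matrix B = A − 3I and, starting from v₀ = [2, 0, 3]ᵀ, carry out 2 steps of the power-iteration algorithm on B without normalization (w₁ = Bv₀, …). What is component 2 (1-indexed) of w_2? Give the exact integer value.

89

B = A − 3I has rows (0, 7, 5); (2, -1, 3); (6, 4, 4)
w1 = Bv₀ = (0·2 + 7·0 + 5·3; 2·2 + (-1)·0 + 3·3; 6·2 + 4·0 + 4·3) = (15, 13, 24)
w2 = Bw1 = (0·15 + 7·13 + 5·24; 2·15 + (-1)·13 + 3·24; 6·15 + 4·13 + 4·24) = (211, 89, 238)
Requested component of w2: 89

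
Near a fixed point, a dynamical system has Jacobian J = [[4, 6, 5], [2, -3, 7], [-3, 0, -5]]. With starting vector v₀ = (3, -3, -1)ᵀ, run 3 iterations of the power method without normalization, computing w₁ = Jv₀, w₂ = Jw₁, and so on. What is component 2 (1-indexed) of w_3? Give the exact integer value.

w1 = Jv₀ = (-11, 8, -4)
w2 = Jw1 = (-16, -74, 53)
w3 = Jw2 = (-243, 561, -217)
The requested component of w3 is 561.

561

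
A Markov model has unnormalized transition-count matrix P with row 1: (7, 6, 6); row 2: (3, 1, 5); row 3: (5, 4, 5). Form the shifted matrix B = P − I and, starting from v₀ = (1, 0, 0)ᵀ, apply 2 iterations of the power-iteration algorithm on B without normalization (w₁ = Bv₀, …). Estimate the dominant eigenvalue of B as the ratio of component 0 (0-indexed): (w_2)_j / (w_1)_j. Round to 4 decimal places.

B = P − I has rows (6, 6, 6); (3, 0, 5); (5, 4, 4)
w1 = Bv₀ = (6·1 + 6·0 + 6·0; 3·1 + 0·0 + 5·0; 5·1 + 4·0 + 4·0) = (6, 3, 5)
w2 = Bw1 = (6·6 + 6·3 + 6·5; 3·6 + 0·3 + 5·5; 5·6 + 4·3 + 4·5) = (84, 43, 62)
Ratio: 84/6 = 14.0000

μ ≈ 14.0000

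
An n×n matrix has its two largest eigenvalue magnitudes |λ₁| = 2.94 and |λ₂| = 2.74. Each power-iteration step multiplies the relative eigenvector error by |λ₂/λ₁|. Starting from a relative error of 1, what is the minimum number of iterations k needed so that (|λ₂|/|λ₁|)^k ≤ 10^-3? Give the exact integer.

99

|λ₂/λ₁| = 2.74/2.94 = 0.93197
Need k ≥ ln(10^-3) / ln(0.93197) = -6.9078 / -0.0705 ≈ 98.050
Smallest integer k satisfying the bound: 99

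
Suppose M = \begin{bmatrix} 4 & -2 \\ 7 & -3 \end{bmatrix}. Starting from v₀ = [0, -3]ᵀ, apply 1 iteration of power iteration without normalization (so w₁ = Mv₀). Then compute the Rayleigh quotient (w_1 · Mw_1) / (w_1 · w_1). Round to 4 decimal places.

1.4615

w1 = Mv₀ = (6, 9)
Mw1 = (6, 15)
w1·Mw1 = 6·6 + 9·15 = 171; w1·w1 = 6·6 + 9·9 = 117
λ ≈ 171/117 = 1.4615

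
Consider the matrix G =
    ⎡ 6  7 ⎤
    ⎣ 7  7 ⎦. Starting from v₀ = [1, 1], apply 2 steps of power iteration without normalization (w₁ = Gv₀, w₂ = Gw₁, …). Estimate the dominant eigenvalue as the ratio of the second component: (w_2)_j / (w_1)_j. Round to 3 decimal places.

13.500

w1 = Gv₀ = (13, 14)
w2 = Gw1 = (176, 189)
Ratio at component: 189 / 14 = 13.500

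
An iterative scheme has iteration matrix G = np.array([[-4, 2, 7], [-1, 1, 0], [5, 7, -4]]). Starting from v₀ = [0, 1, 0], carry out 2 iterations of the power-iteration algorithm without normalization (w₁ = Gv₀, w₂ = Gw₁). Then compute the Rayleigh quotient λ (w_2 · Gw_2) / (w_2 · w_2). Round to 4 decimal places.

w1 = Gv₀ = (2, 1, 7)
w2 = Gw1 = (43, -1, -11)
Gw2 = (-251, -44, 252)
w2·Gw2 = 43·(-251) + (-1)·(-44) + (-11)·252 = -13521; w2·w2 = 43·43 + (-1)·(-1) + (-11)·(-11) = 1971
λ ≈ -13521/1971 = -6.8600

λ ≈ -6.8600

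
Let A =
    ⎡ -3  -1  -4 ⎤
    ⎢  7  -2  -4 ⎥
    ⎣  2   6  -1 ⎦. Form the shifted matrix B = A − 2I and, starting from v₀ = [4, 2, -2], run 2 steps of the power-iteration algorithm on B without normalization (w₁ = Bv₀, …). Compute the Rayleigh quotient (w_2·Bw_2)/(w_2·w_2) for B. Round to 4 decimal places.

B = A − 2I has rows (-5, -1, -4); (7, -4, -4); (2, 6, -3)
w1 = Bv₀ = ((-5)·4 + (-1)·2 + (-4)·(-2); 7·4 + (-4)·2 + (-4)·(-2); 2·4 + 6·2 + (-3)·(-2)) = (-14, 28, 26)
w2 = Bw1 = ((-5)·(-14) + (-1)·28 + (-4)·26; 7·(-14) + (-4)·28 + (-4)·26; 2·(-14) + 6·28 + (-3)·26) = (-62, -314, 62)
Bw2 = (376, 574, -2194)
w2·Bw2 = -339576; w2·w2 = 106284; μ ≈ -339576/106284 = -3.1950

-3.1950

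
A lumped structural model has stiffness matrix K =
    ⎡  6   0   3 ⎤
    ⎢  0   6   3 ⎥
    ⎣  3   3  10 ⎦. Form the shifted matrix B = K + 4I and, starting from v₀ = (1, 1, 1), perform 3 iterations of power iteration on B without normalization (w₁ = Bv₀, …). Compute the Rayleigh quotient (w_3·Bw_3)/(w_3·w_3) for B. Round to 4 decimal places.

B = K + 4I has rows (10, 0, 3); (0, 10, 3); (3, 3, 14)
w1 = Bv₀ = (10·1 + 0·1 + 3·1; 0·1 + 10·1 + 3·1; 3·1 + 3·1 + 14·1) = (13, 13, 20)
w2 = Bw1 = (10·13 + 0·13 + 3·20; 0·13 + 10·13 + 3·20; 3·13 + 3·13 + 14·20) = (190, 190, 358)
w3 = Bw2 = (2974, 2974, 6152)
Bw3 = (48196, 48196, 103972)
w3·Bw3 = 926305552; w3·w3 = 55536456; μ ≈ 926305552/55536456 = 16.6792

16.6792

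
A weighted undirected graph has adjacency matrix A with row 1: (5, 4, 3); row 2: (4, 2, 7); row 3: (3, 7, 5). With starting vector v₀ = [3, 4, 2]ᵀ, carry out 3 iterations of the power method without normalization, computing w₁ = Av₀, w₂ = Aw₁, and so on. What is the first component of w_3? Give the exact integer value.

6242

w1 = Av₀ = (5·3 + 4·4 + 3·2; 4·3 + 2·4 + 7·2; 3·3 + 7·4 + 5·2) = (37, 34, 47)
w2 = Aw1 = (5·37 + 4·34 + 3·47; 4·37 + 2·34 + 7·47; 3·37 + 7·34 + 5·47) = (462, 545, 584)
w3 = Aw2 = (6242, 7026, 8121)
The requested component of w3 is 6242.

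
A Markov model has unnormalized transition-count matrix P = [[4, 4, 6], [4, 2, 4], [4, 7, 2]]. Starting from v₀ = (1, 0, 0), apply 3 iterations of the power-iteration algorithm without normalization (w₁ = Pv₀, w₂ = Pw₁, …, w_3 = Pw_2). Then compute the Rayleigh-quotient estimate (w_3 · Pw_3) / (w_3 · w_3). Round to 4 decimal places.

λ ≈ 12.2807

w1 = Pv₀ = (4, 4, 4)
w2 = Pw1 = (56, 40, 52)
w3 = Pw2 = (696, 512, 608)
Pw3 = (8480, 6240, 7584)
w3·Pw3 = 696·8480 + 512·6240 + 608·7584 = 13708032; w3·w3 = 696·696 + 512·512 + 608·608 = 1116224
λ ≈ 13708032/1116224 = 12.2807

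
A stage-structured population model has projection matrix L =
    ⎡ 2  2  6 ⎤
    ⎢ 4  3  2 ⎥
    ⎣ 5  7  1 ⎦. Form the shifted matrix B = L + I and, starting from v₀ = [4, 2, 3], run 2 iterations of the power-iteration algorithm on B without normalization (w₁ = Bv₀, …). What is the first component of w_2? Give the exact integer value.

B = L + I has rows (3, 2, 6); (4, 4, 2); (5, 7, 2)
w1 = Bv₀ = (3·4 + 2·2 + 6·3; 4·4 + 4·2 + 2·3; 5·4 + 7·2 + 2·3) = (34, 30, 40)
w2 = Bw1 = (3·34 + 2·30 + 6·40; 4·34 + 4·30 + 2·40; 5·34 + 7·30 + 2·40) = (402, 336, 460)
Requested component of w2: 402

402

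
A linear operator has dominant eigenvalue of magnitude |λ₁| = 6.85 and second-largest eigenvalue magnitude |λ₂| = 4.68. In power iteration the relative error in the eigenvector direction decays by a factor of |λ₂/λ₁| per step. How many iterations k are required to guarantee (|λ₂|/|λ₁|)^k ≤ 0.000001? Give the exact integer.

37

|λ₂/λ₁| = 4.68/6.85 = 0.68321
Need k ≥ ln(0.000001) / ln(0.68321) = -13.8155 / -0.3810 ≈ 36.266
Smallest integer k satisfying the bound: 37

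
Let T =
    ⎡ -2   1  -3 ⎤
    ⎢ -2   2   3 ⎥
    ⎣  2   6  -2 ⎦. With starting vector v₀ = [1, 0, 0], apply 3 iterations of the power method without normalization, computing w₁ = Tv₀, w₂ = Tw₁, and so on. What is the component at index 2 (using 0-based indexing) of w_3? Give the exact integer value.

68

w1 = Tv₀ = (-2, -2, 2)
w2 = Tw1 = (-4, 6, -20)
w3 = Tw2 = (74, -40, 68)
The requested component of w3 is 68.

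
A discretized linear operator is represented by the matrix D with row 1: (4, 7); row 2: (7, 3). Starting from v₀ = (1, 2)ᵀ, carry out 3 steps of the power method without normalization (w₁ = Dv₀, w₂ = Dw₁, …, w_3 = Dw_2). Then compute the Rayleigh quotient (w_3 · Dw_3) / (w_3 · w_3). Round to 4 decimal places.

10.5151

w1 = Dv₀ = (4·1 + 7·2; 7·1 + 3·2) = (18, 13)
w2 = Dw1 = (4·18 + 7·13; 7·18 + 3·13) = (163, 165)
w3 = Dw2 = (1807, 1636)
Dw3 = (18680, 17557)
w3·Dw3 = 1807·18680 + 1636·17557 = 62478012; w3·w3 = 1807·1807 + 1636·1636 = 5941745
λ ≈ 62478012/5941745 = 10.5151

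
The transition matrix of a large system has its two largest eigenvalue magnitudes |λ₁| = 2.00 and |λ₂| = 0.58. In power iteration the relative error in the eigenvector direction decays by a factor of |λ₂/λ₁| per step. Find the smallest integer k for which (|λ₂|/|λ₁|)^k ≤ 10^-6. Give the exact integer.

|λ₂/λ₁| = 0.58/2.00 = 0.29000
Need k ≥ ln(10^-6) / ln(0.29000) = -13.8155 / -1.2379 ≈ 11.161
Smallest integer k satisfying the bound: 12

12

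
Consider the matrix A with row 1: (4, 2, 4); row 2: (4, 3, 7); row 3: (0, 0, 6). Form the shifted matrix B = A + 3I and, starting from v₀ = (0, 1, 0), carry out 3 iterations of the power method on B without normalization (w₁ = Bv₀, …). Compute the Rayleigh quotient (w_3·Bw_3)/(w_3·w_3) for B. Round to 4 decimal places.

9.2116

B = A + 3I has rows (7, 2, 4); (4, 6, 7); (0, 0, 9)
w1 = Bv₀ = (2, 6, 0)
w2 = Bw1 = (26, 44, 0)
w3 = Bw2 = (270, 368, 0)
Bw3 = (2626, 3288, 0)
w3·Bw3 = 1919004; w3·w3 = 208324; μ ≈ 1919004/208324 = 9.2116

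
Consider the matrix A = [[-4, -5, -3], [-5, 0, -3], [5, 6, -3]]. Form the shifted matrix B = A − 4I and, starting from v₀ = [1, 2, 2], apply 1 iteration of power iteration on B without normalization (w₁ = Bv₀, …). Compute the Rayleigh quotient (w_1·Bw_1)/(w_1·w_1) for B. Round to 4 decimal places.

B = A − 4I has rows (-8, -5, -3); (-5, -4, -3); (5, 6, -7)
w1 = Bv₀ = (-24, -19, 3)
Bw1 = (278, 187, -255)
w1·Bw1 = -10990; w1·w1 = 946; μ ≈ -10990/946 = -11.6173

μ ≈ -11.6173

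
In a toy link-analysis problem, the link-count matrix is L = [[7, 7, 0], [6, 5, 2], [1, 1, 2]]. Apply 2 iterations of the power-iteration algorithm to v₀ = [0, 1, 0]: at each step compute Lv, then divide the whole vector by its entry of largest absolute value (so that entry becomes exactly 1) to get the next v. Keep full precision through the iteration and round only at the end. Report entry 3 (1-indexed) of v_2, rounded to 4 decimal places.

0.1667

Lv0 = (7.00000, 5.00000, 1.00000); divide by 7.00000 → v1 = (1.00000, 0.71429, 0.14286)
Lv1 = (12.00000, 9.85714, 2.00000); divide by 12.00000 → v2 = (1.00000, 0.82143, 0.16667)
Requested entry of v2: 14/84 = 0.1667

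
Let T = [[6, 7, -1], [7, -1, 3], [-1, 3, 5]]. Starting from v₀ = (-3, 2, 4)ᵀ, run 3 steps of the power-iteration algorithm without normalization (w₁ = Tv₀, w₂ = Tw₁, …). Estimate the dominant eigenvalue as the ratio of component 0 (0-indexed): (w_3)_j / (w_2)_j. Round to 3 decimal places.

λ ≈ 4.870

w1 = Tv₀ = (6·(-3) + 7·2 + (-1)·4; 7·(-3) + (-1)·2 + 3·4; (-1)·(-3) + 3·2 + 5·4) = (-8, -11, 29)
w2 = Tw1 = (6·(-8) + 7·(-11) + (-1)·29; 7·(-8) + (-1)·(-11) + 3·29; (-1)·(-8) + 3·(-11) + 5·29) = (-154, 42, 120)
w3 = Tw2 = (-750, -760, 880)
Ratio at component: -750 / -154 = 4.870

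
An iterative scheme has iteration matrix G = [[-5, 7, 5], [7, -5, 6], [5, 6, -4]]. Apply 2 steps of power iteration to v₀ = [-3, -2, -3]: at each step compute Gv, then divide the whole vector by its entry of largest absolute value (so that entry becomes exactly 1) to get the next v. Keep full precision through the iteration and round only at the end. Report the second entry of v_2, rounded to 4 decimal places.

Gv0 = (-14.00000, -29.00000, -15.00000); divide by -29.00000 → v1 = (0.48276, 1.00000, 0.51724)
Gv1 = (7.17241, 1.48276, 6.34483); divide by 7.17241 → v2 = (1.00000, 0.20673, 0.88462)
Requested entry of v2: -43/-208 = 0.2067

0.2067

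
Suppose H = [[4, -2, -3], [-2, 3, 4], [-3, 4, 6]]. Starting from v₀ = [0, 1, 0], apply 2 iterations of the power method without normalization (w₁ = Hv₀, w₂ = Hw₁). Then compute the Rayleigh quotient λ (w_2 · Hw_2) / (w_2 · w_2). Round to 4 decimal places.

w1 = Hv₀ = (4·0 + (-2)·1 + (-3)·0; (-2)·0 + 3·1 + 4·0; (-3)·0 + 4·1 + 6·0) = (-2, 3, 4)
w2 = Hw1 = (4·(-2) + (-2)·3 + (-3)·4; (-2)·(-2) + 3·3 + 4·4; (-3)·(-2) + 4·3 + 6·4) = (-26, 29, 42)
Hw2 = (-288, 307, 446)
w2·Hw2 = (-26)·(-288) + 29·307 + 42·446 = 35123; w2·w2 = (-26)·(-26) + 29·29 + 42·42 = 3281
λ ≈ 35123/3281 = 10.7050

λ ≈ 10.7050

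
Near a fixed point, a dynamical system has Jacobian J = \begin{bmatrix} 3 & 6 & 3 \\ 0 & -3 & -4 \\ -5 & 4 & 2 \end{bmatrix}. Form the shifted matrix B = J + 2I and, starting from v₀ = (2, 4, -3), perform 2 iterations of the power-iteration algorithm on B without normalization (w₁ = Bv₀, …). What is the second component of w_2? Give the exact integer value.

16

B = J + 2I has rows (5, 6, 3); (0, -1, -4); (-5, 4, 4)
w1 = Bv₀ = (25, 8, -6)
w2 = Bw1 = (155, 16, -117)
Requested component of w2: 16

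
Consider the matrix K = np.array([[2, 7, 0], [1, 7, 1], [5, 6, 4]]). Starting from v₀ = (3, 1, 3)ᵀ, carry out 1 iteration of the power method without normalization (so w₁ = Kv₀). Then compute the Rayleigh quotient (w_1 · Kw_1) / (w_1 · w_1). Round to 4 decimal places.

λ ≈ 8.6734

w1 = Kv₀ = (13, 13, 33)
Kw1 = (117, 137, 275)
w1·Kw1 = 13·117 + 13·137 + 33·275 = 12377; w1·w1 = 13·13 + 13·13 + 33·33 = 1427
λ ≈ 12377/1427 = 8.6734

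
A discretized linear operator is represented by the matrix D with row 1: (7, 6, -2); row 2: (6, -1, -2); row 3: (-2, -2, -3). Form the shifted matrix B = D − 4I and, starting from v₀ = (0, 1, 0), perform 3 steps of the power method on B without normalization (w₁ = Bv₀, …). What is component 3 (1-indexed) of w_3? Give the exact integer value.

B = D − 4I has rows (3, 6, -2); (6, -5, -2); (-2, -2, -7)
w1 = Bv₀ = (6, -5, -2)
w2 = Bw1 = (-8, 65, 12)
w3 = Bw2 = (342, -397, -198)
Requested component of w3: -198

-198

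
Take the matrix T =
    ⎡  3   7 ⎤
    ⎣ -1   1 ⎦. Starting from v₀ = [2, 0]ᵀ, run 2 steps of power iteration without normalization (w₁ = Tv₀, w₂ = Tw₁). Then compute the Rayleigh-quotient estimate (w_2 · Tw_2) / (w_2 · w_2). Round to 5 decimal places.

λ ≈ -1.00000

w1 = Tv₀ = (3·2 + 7·0; (-1)·2 + 1·0) = (6, -2)
w2 = Tw1 = (3·6 + 7·(-2); (-1)·6 + 1·(-2)) = (4, -8)
Tw2 = (-44, -12)
w2·Tw2 = 4·(-44) + (-8)·(-12) = -80; w2·w2 = 4·4 + (-8)·(-8) = 80
λ ≈ -80/80 = -1.00000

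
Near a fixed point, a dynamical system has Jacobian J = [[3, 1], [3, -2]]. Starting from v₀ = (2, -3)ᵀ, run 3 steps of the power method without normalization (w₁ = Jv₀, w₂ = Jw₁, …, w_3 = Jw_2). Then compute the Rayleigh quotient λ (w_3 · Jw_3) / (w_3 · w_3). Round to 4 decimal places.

0.6820

w1 = Jv₀ = (3·2 + 1·(-3); 3·2 + (-2)·(-3)) = (3, 12)
w2 = Jw1 = (3·3 + 1·12; 3·3 + (-2)·12) = (21, -15)
w3 = Jw2 = (48, 93)
Jw3 = (237, -42)
w3·Jw3 = 48·237 + 93·(-42) = 7470; w3·w3 = 48·48 + 93·93 = 10953
λ ≈ 7470/10953 = 0.6820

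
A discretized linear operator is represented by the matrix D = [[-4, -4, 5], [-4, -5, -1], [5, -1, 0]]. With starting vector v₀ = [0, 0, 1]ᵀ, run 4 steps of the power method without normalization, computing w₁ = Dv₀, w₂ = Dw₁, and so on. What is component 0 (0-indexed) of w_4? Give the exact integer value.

w1 = Dv₀ = ((-4)·0 + (-4)·0 + 5·1; (-4)·0 + (-5)·0 + (-1)·1; 5·0 + (-1)·0 + 0·1) = (5, -1, 0)
w2 = Dw1 = ((-4)·5 + (-4)·(-1) + 5·0; (-4)·5 + (-5)·(-1) + (-1)·0; 5·5 + (-1)·(-1) + 0·0) = (-16, -15, 26)
w3 = Dw2 = (254, 113, -65)
w4 = Dw3 = (-1793, -1516, 1157)
The requested component of w4 is -1793.

-1793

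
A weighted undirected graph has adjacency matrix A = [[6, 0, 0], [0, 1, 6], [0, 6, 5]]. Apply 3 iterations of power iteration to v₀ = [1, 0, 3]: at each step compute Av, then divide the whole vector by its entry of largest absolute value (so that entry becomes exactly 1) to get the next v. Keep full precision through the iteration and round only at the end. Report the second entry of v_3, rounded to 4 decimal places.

0.7716

Av0 = (6.00000, 18.00000, 15.00000); divide by 18.00000 → v1 = (0.33333, 1.00000, 0.83333)
Av1 = (2.00000, 6.00000, 10.16667); divide by 10.16667 → v2 = (0.19672, 0.59016, 1.00000)
Av2 = (1.18033, 6.59016, 8.54098); divide by 8.54098 → v3 = (0.13820, 0.77159, 1.00000)
Requested entry of v3: 1206/1563 = 0.7716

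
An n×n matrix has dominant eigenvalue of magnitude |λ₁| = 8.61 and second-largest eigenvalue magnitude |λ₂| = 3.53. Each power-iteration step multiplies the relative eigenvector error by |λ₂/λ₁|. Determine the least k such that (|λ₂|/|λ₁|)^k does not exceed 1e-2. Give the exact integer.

|λ₂/λ₁| = 3.53/8.61 = 0.40999
Need k ≥ ln(1e-2) / ln(0.40999) = -4.6052 / -0.8916 ≈ 5.165
Smallest integer k satisfying the bound: 6

6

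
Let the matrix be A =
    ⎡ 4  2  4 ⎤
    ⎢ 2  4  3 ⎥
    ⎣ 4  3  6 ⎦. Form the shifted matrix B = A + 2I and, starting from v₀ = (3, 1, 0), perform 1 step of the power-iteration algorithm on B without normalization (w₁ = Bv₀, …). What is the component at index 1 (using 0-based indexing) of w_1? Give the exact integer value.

B = A + 2I has rows (6, 2, 4); (2, 6, 3); (4, 3, 8)
w1 = Bv₀ = (20, 12, 15)
Requested component of w1: 12

12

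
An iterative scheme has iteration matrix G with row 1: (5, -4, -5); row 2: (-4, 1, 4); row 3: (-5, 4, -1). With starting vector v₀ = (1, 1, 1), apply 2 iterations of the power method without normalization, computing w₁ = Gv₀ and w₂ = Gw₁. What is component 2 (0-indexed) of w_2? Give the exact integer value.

w1 = Gv₀ = (5·1 + (-4)·1 + (-5)·1; (-4)·1 + 1·1 + 4·1; (-5)·1 + 4·1 + (-1)·1) = (-4, 1, -2)
w2 = Gw1 = (5·(-4) + (-4)·1 + (-5)·(-2); (-4)·(-4) + 1·1 + 4·(-2); (-5)·(-4) + 4·1 + (-1)·(-2)) = (-14, 9, 26)
The requested component of w2 is 26.

26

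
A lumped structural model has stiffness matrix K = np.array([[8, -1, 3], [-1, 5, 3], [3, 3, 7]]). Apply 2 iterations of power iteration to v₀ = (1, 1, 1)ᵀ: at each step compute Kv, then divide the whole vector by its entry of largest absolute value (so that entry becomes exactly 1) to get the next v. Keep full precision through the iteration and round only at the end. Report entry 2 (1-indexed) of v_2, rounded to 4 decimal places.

0.4507

Kv0 = (10.00000, 7.00000, 13.00000); divide by 13.00000 → v1 = (0.76923, 0.53846, 1.00000)
Kv1 = (8.61538, 4.92308, 10.92308); divide by 10.92308 → v2 = (0.78873, 0.45070, 1.00000)
Requested entry of v2: 64/142 = 0.4507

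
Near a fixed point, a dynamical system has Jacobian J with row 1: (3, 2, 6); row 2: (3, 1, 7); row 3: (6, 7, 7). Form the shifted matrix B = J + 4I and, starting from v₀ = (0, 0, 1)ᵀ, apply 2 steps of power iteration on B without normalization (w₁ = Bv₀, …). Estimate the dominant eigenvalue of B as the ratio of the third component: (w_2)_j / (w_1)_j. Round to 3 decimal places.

B = J + 4I has rows (7, 2, 6); (3, 5, 7); (6, 7, 11)
w1 = Bv₀ = (6, 7, 11)
w2 = Bw1 = (122, 130, 206)
Ratio: 206/11 = 18.727

μ ≈ 18.727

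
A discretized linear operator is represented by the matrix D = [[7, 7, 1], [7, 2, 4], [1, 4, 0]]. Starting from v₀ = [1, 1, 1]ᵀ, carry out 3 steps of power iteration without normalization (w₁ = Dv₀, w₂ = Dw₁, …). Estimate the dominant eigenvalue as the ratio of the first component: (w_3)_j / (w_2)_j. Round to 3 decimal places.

w1 = Dv₀ = (15, 13, 5)
w2 = Dw1 = (201, 151, 67)
w3 = Dw2 = (2531, 1977, 805)
Ratio at component: 2531 / 201 = 12.592

λ ≈ 12.592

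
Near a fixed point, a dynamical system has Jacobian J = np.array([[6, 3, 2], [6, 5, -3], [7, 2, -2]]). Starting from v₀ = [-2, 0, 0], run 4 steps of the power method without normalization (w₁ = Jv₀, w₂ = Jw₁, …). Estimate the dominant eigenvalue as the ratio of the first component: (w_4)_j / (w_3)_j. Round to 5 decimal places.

10.03050

w1 = Jv₀ = (-12, -12, -14)
w2 = Jw1 = (-136, -90, -80)
w3 = Jw2 = (-1246, -1026, -972)
w4 = Jw3 = (-12498, -9690, -8830)
Ratio at component: -12498 / -1246 = 10.03050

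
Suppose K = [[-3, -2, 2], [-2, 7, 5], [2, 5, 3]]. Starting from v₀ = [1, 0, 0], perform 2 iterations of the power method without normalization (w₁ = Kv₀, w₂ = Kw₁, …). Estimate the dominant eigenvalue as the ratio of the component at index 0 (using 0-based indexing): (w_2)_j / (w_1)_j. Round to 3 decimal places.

λ ≈ -5.667

w1 = Kv₀ = ((-3)·1 + (-2)·0 + 2·0; (-2)·1 + 7·0 + 5·0; 2·1 + 5·0 + 3·0) = (-3, -2, 2)
w2 = Kw1 = ((-3)·(-3) + (-2)·(-2) + 2·2; (-2)·(-3) + 7·(-2) + 5·2; 2·(-3) + 5·(-2) + 3·2) = (17, 2, -10)
Ratio at component: 17 / -3 = -5.667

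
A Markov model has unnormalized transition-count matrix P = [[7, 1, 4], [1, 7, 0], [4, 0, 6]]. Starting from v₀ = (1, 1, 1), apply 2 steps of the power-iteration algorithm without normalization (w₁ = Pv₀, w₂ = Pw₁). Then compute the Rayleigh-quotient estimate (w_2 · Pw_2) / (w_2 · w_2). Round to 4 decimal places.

λ ≈ 10.5695

w1 = Pv₀ = (7·1 + 1·1 + 4·1; 1·1 + 7·1 + 0·1; 4·1 + 0·1 + 6·1) = (12, 8, 10)
w2 = Pw1 = (7·12 + 1·8 + 4·10; 1·12 + 7·8 + 0·10; 4·12 + 0·8 + 6·10) = (132, 68, 108)
Pw2 = (1424, 608, 1176)
w2·Pw2 = 132·1424 + 68·608 + 108·1176 = 356320; w2·w2 = 132·132 + 68·68 + 108·108 = 33712
λ ≈ 356320/33712 = 10.5695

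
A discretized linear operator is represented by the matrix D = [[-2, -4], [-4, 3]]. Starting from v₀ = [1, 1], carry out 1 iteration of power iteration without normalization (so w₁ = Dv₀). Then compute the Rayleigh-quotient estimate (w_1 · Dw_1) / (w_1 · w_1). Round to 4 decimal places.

w1 = Dv₀ = (-6, -1)
Dw1 = (16, 21)
w1·Dw1 = (-6)·16 + (-1)·21 = -117; w1·w1 = (-6)·(-6) + (-1)·(-1) = 37
λ ≈ -117/37 = -3.1622

-3.1622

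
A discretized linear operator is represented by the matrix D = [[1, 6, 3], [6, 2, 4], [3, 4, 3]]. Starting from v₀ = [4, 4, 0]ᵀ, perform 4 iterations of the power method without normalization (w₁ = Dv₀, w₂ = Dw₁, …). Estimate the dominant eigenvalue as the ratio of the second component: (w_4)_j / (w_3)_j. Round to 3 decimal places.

λ ≈ 10.723

w1 = Dv₀ = (1·4 + 6·4 + 3·0; 6·4 + 2·4 + 4·0; 3·4 + 4·4 + 3·0) = (28, 32, 28)
w2 = Dw1 = (1·28 + 6·32 + 3·28; 6·28 + 2·32 + 4·28; 3·28 + 4·32 + 3·28) = (304, 344, 296)
w3 = Dw2 = (3256, 3696, 3176)
w4 = Dw3 = (34960, 39632, 34080)
Ratio at component: 39632 / 3696 = 10.723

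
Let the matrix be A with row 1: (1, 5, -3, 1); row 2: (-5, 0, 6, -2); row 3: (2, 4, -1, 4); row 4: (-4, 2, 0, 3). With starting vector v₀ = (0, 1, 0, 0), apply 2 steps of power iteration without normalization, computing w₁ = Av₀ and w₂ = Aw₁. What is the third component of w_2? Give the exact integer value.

14

w1 = Av₀ = (1·0 + 5·1 + (-3)·0 + 1·0; (-5)·0 + 0·1 + 6·0 + (-2)·0; 2·0 + 4·1 + (-1)·0 + 4·0; (-4)·0 + 2·1 + 0·0 + 3·0) = (5, 0, 4, 2)
w2 = Aw1 = (1·5 + 5·0 + (-3)·4 + 1·2; (-5)·5 + 0·0 + 6·4 + (-2)·2; 2·5 + 4·0 + (-1)·4 + 4·2; (-4)·5 + 2·0 + 0·4 + 3·2) = (-5, -5, 14, -14)
The requested component of w2 is 14.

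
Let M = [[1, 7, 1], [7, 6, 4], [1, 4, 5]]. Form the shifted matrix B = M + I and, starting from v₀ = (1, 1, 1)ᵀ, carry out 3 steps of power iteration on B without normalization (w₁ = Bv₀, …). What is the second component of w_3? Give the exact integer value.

3371

B = M + I has rows (2, 7, 1); (7, 7, 4); (1, 4, 6)
w1 = Bv₀ = (2·1 + 7·1 + 1·1; 7·1 + 7·1 + 4·1; 1·1 + 4·1 + 6·1) = (10, 18, 11)
w2 = Bw1 = (2·10 + 7·18 + 1·11; 7·10 + 7·18 + 4·11; 1·10 + 4·18 + 6·11) = (157, 240, 148)
w3 = Bw2 = (2142, 3371, 2005)
Requested component of w3: 3371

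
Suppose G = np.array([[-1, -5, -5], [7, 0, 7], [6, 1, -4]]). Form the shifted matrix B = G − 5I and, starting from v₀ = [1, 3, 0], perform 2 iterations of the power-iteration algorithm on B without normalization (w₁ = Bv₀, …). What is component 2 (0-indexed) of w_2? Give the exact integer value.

-215

B = G − 5I has rows (-6, -5, -5); (7, -5, 7); (6, 1, -9)
w1 = Bv₀ = ((-6)·1 + (-5)·3 + (-5)·0; 7·1 + (-5)·3 + 7·0; 6·1 + 1·3 + (-9)·0) = (-21, -8, 9)
w2 = Bw1 = ((-6)·(-21) + (-5)·(-8) + (-5)·9; 7·(-21) + (-5)·(-8) + 7·9; 6·(-21) + 1·(-8) + (-9)·9) = (121, -44, -215)
Requested component of w2: -215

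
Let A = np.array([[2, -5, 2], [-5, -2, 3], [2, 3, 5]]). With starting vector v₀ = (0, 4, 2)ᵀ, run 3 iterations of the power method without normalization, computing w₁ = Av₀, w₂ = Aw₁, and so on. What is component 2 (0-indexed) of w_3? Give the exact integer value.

w1 = Av₀ = (2·0 + (-5)·4 + 2·2; (-5)·0 + (-2)·4 + 3·2; 2·0 + 3·4 + 5·2) = (-16, -2, 22)
w2 = Aw1 = (2·(-16) + (-5)·(-2) + 2·22; (-5)·(-16) + (-2)·(-2) + 3·22; 2·(-16) + 3·(-2) + 5·22) = (22, 150, 72)
w3 = Aw2 = (-562, -194, 854)
The requested component of w3 is 854.

854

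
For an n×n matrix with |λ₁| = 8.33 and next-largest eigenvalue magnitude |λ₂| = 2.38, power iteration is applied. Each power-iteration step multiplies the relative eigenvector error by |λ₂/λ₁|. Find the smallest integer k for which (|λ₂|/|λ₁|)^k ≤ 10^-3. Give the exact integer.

|λ₂/λ₁| = 2.38/8.33 = 0.28571
Need k ≥ ln(10^-3) / ln(0.28571) = -6.9078 / -1.2528 ≈ 5.514
Smallest integer k satisfying the bound: 6

6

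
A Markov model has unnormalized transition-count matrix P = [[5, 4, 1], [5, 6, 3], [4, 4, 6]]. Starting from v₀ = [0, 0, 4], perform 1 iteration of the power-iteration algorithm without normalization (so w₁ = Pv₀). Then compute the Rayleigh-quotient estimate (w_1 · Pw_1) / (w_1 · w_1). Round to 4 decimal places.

λ ≈ 9.9565

w1 = Pv₀ = (4, 12, 24)
Pw1 = (92, 164, 208)
w1·Pw1 = 4·92 + 12·164 + 24·208 = 7328; w1·w1 = 4·4 + 12·12 + 24·24 = 736
λ ≈ 7328/736 = 9.9565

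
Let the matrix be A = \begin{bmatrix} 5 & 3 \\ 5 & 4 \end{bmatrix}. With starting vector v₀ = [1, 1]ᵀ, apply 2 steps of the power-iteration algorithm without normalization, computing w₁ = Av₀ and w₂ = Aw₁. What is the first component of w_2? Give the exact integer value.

w1 = Av₀ = (8, 9)
w2 = Aw1 = (67, 76)
The requested component of w2 is 67.

67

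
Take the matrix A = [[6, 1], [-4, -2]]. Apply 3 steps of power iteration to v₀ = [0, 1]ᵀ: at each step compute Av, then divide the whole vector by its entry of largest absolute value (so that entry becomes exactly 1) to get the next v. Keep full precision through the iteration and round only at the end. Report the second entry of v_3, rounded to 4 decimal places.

-0.6667

Av0 = (1.00000, -2.00000); divide by -2.00000 → v1 = (-0.50000, 1.00000)
Av1 = (-2.00000, 0.00000); divide by -2.00000 → v2 = (1.00000, 0.00000)
Av2 = (6.00000, -4.00000); divide by 6.00000 → v3 = (1.00000, -0.66667)
Requested entry of v3: -16/24 = -0.6667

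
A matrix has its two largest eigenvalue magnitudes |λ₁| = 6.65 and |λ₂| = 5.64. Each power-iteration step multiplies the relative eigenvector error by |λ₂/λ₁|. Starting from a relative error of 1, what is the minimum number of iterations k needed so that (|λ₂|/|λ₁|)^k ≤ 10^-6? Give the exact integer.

|λ₂/λ₁| = 5.64/6.65 = 0.84812
Need k ≥ ln(10^-6) / ln(0.84812) = -13.8155 / -0.1647 ≈ 83.866
Smallest integer k satisfying the bound: 84

84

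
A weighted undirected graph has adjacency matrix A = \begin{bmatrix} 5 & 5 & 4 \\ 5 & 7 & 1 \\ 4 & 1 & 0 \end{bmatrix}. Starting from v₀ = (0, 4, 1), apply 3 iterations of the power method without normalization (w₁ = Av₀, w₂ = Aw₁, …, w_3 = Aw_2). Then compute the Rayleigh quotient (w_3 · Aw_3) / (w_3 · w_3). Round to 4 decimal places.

w1 = Av₀ = (24, 29, 4)
w2 = Aw1 = (281, 327, 125)
w3 = Aw2 = (3540, 3819, 1451)
Aw3 = (42599, 45884, 17979)
w3·Aw3 = 3540·42599 + 3819·45884 + 1451·17979 = 352118985; w3·w3 = 3540·3540 + 3819·3819 + 1451·1451 = 29221762
λ ≈ 352118985/29221762 = 12.0499

12.0499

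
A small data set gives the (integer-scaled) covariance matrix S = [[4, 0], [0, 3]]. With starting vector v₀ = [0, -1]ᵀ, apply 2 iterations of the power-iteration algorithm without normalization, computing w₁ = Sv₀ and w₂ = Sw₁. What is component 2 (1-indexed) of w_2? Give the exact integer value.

-9

w1 = Sv₀ = (0, -3)
w2 = Sw1 = (0, -9)
The requested component of w2 is -9.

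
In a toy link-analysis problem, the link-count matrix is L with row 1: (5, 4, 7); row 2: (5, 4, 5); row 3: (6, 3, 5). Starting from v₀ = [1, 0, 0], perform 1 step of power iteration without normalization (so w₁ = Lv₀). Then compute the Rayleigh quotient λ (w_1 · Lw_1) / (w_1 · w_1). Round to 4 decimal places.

λ ≈ 14.6512

w1 = Lv₀ = (5·1 + 4·0 + 7·0; 5·1 + 4·0 + 5·0; 6·1 + 3·0 + 5·0) = (5, 5, 6)
Lw1 = (87, 75, 75)
w1·Lw1 = 5·87 + 5·75 + 6·75 = 1260; w1·w1 = 5·5 + 5·5 + 6·6 = 86
λ ≈ 1260/86 = 14.6512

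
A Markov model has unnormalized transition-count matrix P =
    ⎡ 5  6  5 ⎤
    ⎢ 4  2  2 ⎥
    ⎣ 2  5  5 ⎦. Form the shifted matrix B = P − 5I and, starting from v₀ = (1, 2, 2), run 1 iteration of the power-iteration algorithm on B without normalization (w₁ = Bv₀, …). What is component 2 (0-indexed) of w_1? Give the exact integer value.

B = P − 5I has rows (0, 6, 5); (4, -3, 2); (2, 5, 0)
w1 = Bv₀ = (22, 2, 12)
Requested component of w1: 12

12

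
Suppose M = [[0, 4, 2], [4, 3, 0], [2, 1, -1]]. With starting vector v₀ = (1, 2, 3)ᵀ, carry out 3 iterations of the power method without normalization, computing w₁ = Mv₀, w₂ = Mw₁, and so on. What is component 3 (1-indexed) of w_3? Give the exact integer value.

133

w1 = Mv₀ = (14, 10, 1)
w2 = Mw1 = (42, 86, 37)
w3 = Mw2 = (418, 426, 133)
The requested component of w3 is 133.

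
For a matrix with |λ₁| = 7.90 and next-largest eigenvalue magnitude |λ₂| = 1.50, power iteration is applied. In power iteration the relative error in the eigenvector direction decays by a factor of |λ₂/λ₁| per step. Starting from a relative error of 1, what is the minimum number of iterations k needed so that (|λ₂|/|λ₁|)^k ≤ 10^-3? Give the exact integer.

5

|λ₂/λ₁| = 1.50/7.90 = 0.18987
Need k ≥ ln(10^-3) / ln(0.18987) = -6.9078 / -1.6614 ≈ 4.158
Smallest integer k satisfying the bound: 5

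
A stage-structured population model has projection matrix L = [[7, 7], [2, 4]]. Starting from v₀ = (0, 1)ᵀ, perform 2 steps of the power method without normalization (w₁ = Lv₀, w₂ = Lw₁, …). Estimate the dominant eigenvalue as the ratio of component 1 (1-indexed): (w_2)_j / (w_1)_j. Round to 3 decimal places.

w1 = Lv₀ = (7·0 + 7·1; 2·0 + 4·1) = (7, 4)
w2 = Lw1 = (7·7 + 7·4; 2·7 + 4·4) = (77, 30)
Ratio at component: 77 / 7 = 11.000

11.000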